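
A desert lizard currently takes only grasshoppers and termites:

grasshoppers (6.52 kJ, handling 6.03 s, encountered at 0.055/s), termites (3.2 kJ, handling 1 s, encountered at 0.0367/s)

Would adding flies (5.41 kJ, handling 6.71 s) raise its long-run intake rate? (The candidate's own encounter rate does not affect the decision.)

Yes

Current rate: (0.055×6.52 + 0.0367×3.2)/(1 + 0.055×6.03 + 0.0367×1) = 0.3479 kJ/s.
Profitability of flies: 5.41/6.71 = 0.8063 kJ/s.
Since 0.8063 > R, including flies increases the long-run rate.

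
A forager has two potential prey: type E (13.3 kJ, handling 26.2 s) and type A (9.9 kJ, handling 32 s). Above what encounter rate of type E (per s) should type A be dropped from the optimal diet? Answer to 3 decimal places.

At the threshold, the rate on type E alone equals the profitability of type A: λ·13.3/(1 + λ·26.2) = 9.9/32 = 0.3094.
Rearranging, λ(13.3 − 0.3094×26.2) = 0.3094, so λ = 0.3094/5.194 = 0.05956 per s.

0.060 per s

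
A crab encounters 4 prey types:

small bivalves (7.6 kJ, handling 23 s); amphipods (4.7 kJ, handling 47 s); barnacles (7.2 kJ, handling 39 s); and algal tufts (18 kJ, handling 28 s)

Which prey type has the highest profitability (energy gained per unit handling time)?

Profitability E/h (kJ/s): small bivalves = 7.6/23 = 0.33, amphipods = 4.7/47 = 0.1, barnacles = 7.2/39 = 0.185, algal tufts = 18/28 = 0.643.
Ranked: algal tufts > small bivalves > barnacles > amphipods.

algal tufts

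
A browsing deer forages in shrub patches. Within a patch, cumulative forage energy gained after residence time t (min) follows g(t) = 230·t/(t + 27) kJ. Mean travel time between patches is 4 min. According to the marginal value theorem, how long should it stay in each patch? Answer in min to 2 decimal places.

10.39 min

By the marginal value theorem, leave when the instantaneous gain rate g'(t) equals the habitat-wide average g(t)/(T + t).
g'(t) = 230·27/(t + 27)². Setting 230·27/(t+27)² = 230t/[(t+27)(4+t)] gives 27(4+t) = t(t+27), so t² = 27×4 = 108.
t* = √108 = 10.39 min.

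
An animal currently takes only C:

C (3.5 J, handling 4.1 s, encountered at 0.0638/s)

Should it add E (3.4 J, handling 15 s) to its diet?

Current rate: (0.0638×3.5)/(1 + 0.0638×4.1) = 0.177 J/s.
Profitability of E: 3.4/15 = 0.2267 J/s.
0.2267 > 0.177, so adding E raises the average — include it.

Yes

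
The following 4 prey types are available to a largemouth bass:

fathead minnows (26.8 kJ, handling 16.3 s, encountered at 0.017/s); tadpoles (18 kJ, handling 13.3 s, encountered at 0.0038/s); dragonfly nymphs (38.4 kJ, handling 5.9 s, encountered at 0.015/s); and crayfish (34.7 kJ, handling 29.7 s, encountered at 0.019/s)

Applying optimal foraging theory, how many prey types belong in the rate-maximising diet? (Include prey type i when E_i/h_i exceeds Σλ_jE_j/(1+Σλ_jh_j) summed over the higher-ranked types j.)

4

Rank by E/h (kJ/s): dragonfly nymphs 6.51, fathead minnows 1.64, tadpoles 1.35, crayfish 1.17. Include each in turn until the next type's E/h falls below the running intake rate.
Rate on top 1: 0.5292. fathead minnows: 1.64 > 0.5292 → include.
Rate on top 2: 0.7554. tadpoles: 1.35 > 0.7554 → include.
Rate on top 3: 0.7768. crayfish: 1.17 > 0.7768 → include.
Optimal diet: dragonfly nymphs, fathead minnows, tadpoles, crayfish — 4 of 4 types.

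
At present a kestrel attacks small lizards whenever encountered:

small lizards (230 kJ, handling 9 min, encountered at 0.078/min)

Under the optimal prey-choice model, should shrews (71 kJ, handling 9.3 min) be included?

No

On small lizards alone, R = ΣλE/(1+Σλh) = 17.94/1.702 = 10.54 kJ/min.
Profitability of shrews: 71/9.3 = 7.634 kJ/min.
Since 7.634 < R, time spent handling shrews is better spent searching.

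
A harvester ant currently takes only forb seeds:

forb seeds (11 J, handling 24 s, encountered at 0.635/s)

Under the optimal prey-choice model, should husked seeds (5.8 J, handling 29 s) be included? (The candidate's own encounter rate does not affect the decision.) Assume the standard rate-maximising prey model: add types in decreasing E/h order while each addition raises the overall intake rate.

Current rate: (0.635×11)/(1 + 0.635×24) = 0.4301 J/s.
Profitability of husked seeds: 5.8/29 = 0.2 J/s.
0.2 < 0.4301, so adding husked seeds would lower the average — exclude it.

No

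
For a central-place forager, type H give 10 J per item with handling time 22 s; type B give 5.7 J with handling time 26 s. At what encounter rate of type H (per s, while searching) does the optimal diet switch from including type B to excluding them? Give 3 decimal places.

0.042 per s

Drop type B once their profitability E₂/h₂ falls below the rate achievable on type H alone: E₂/h₂ = λE₁/(1 + λh₁).
Solve for λ: λE₁h₂ = E₂(1 + λh₁) → λ(E₁h₂ − E₂h₁) = E₂ → λ = E₂/(E₁h₂ − E₂h₁).
λ = 5.7/(10×26 − 5.7×22) = 5.7/134.6 = 0.04235 per s.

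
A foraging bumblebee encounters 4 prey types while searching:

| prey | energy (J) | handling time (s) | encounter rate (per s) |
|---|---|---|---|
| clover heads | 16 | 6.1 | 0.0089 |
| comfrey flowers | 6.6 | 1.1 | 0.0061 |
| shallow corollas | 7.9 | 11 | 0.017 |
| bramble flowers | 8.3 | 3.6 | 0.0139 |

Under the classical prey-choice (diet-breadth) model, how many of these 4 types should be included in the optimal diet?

Profitabilities (E/h, J/s): comfrey flowers 6, clover heads 2.62, bramble flowers 2.31, shallow corollas 0.718. Add prey in this order while the next type's profitability exceeds the intake rate on those already taken.
Rate on top 1: 0.03999. clover heads: 2.62 > 0.03999 → include.
Rate on top 2: 0.1722. bramble flowers: 2.31 > 0.1722 → include.
Rate on top 3: 0.2682. shallow corollas: 0.718 > 0.2682 → include.
Optimal diet: comfrey flowers, clover heads, bramble flowers, shallow corollas — 4 of 4 types.

4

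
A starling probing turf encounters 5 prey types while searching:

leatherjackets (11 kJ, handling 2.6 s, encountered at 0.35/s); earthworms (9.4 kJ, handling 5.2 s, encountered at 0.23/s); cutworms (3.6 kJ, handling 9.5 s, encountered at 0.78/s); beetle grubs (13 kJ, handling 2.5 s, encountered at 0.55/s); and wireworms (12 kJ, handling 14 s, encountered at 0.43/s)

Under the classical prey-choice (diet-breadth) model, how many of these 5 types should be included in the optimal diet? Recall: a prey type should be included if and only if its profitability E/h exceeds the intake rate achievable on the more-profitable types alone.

E/h in descending order: beetle grubs 5.2, leatherjackets 4.23, earthworms 1.81, wireworms 0.857, cutworms 0.379 kJ/s. The optimal diet is the largest prefix of this list for which every included type satisfies E_i/h_i > R on the types above it.
Rate on top 1: 3.011. leatherjackets: 4.23 > 3.011 → include.
Rate on top 2: 3.349. earthworms: 1.81 < 3.349 → exclude; stop.
Optimal diet: beetle grubs, leatherjackets — 2 of 5 types.

2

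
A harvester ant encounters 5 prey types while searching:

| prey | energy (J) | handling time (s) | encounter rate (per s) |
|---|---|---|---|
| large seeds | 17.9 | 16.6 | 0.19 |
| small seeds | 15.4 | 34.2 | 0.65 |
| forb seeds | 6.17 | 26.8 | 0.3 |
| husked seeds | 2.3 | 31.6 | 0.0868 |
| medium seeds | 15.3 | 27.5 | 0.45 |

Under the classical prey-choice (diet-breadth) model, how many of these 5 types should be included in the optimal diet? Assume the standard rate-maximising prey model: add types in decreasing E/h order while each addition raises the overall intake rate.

1

Profitabilities (E/h, J/s): large seeds 1.08, medium seeds 0.556, small seeds 0.45, forb seeds 0.23, husked seeds 0.0728. Add prey in this order while the next type's profitability exceeds the intake rate on those already taken.
Rate on top 1: 0.8187. medium seeds: 0.556 < 0.8187 → exclude; stop.
Optimal diet: large seeds — 1 of 5 types.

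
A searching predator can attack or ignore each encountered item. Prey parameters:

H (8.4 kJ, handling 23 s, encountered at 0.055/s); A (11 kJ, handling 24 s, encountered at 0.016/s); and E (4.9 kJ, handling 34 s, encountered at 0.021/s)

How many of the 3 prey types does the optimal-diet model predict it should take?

E/h in descending order: A 0.458, H 0.365, E 0.144 kJ/s. The optimal diet is the largest prefix of this list for which every included type satisfies E_i/h_i > R on the types above it.
Rate on top 1: 0.1272. H: 0.365 > 0.1272 → include.
Rate on top 2: 0.2408. E: 0.144 < 0.2408 → exclude; stop.
Optimal diet: A, H — 2 of 3 types.

2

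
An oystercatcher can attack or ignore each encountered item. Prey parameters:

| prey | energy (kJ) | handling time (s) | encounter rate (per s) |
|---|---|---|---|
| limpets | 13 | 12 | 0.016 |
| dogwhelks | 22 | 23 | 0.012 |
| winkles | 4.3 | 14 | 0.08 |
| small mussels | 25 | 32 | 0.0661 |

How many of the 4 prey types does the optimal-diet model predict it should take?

E/h in descending order: limpets 1.08, dogwhelks 0.957, small mussels 0.781, winkles 0.307 kJ/s. The optimal diet is the largest prefix of this list for which every included type satisfies E_i/h_i > R on the types above it.
Rate on top 1: 0.1745. dogwhelks: 0.957 > 0.1745 → include.
Rate on top 2: 0.3215. small mussels: 0.781 > 0.3215 → include.
Rate on top 3: 0.5929. winkles: 0.307 < 0.5929 → exclude; stop.
Optimal diet: limpets, dogwhelks, small mussels — 3 of 4 types.

3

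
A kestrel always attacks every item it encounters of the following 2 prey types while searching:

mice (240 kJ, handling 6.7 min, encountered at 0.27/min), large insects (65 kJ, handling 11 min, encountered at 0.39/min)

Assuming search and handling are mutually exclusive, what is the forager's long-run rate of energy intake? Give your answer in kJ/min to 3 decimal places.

12.699 kJ/min

Energy encountered per unit search time: 0.27×240 + 0.39×65 = 90.15 kJ/min.
Handling time per unit search time: 0.27×6.7 + 0.39×11 = 6.099.
Rate = 90.15/(1 + 6.099) = 12.7 kJ/min.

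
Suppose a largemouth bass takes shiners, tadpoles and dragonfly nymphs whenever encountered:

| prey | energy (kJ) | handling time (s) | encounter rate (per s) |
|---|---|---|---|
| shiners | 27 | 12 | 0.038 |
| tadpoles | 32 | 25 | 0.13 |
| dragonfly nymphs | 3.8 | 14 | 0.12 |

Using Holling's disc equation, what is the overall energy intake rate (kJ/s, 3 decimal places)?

0.883 kJ/s

Energy encountered per unit search time: 0.038×27 + 0.13×32 + 0.12×3.8 = 5.642 kJ/s.
Handling time per unit search time: 0.038×12 + 0.13×25 + 0.12×14 = 5.386.
Rate = 5.642/(1 + 5.386) = 0.8835 kJ/s.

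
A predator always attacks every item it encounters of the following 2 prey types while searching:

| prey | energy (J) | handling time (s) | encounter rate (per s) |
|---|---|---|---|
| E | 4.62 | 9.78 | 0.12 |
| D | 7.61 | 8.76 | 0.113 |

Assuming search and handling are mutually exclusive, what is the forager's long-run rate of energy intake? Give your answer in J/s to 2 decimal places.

Energy encountered per unit search time: 0.12×4.62 + 0.113×7.61 = 1.414 J/s.
Handling time per unit search time: 0.12×9.78 + 0.113×8.76 = 2.163.
Rate = 1.414/(1 + 2.163) = 0.4471 J/s.

0.45 J/s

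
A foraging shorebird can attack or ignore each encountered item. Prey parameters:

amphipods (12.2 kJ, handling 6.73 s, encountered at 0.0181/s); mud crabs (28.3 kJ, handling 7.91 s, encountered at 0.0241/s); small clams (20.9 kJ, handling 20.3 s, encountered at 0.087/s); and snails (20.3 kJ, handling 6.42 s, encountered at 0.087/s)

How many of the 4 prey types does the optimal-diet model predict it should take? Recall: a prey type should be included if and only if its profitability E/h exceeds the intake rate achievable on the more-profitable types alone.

Rank by E/h (kJ/s): mud crabs 3.58, snails 3.16, amphipods 1.81, small clams 1.03. Include each in turn until the next type's E/h falls below the running intake rate.
Rate on top 1: 0.5728. snails: 3.16 > 0.5728 → include.
Rate on top 2: 1.4. amphipods: 1.81 > 1.4 → include.
Rate on top 3: 1.426. small clams: 1.03 < 1.426 → exclude; stop.
Optimal diet: mud crabs, snails, amphipods — 3 of 4 types.

3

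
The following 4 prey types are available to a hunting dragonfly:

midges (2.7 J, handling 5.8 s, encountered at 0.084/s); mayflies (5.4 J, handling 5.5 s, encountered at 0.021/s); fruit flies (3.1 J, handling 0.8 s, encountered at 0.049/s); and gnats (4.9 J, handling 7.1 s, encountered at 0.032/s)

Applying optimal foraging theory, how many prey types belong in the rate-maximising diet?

E/h in descending order: fruit flies 3.88, mayflies 0.982, gnats 0.69, midges 0.466 J/s. The optimal diet is the largest prefix of this list for which every included type satisfies E_i/h_i > R on the types above it.
Rate on top 1: 0.1462. mayflies: 0.982 > 0.1462 → include.
Rate on top 2: 0.2298. gnats: 0.69 > 0.2298 → include.
Rate on top 3: 0.3054. midges: 0.466 > 0.3054 → include.
Optimal diet: fruit flies, mayflies, gnats, midges — 4 of 4 types.

4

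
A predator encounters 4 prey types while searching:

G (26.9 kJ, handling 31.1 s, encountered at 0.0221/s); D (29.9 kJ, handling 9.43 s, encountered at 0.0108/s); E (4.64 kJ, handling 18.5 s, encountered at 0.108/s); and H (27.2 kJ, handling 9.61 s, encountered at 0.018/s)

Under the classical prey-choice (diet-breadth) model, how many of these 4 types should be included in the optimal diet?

3

Rank by E/h (kJ/s): D 3.17, H 2.83, G 0.865, E 0.251. Include each in turn until the next type's E/h falls below the running intake rate.
Rate on top 1: 0.2931. H: 2.83 > 0.2931 → include.
Rate on top 2: 0.6374. G: 0.865 > 0.6374 → include.
Rate on top 3: 0.7171. E: 0.251 < 0.7171 → exclude; stop.
Optimal diet: D, H, G — 3 of 4 types.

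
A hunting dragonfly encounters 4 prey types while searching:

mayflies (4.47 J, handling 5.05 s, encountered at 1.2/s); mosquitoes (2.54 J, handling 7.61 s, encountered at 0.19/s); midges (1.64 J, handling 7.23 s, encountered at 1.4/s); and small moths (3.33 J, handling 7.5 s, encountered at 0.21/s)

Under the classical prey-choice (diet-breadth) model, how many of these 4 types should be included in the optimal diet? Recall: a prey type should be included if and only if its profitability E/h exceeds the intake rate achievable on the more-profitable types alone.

1

Profitabilities (E/h, J/s): mayflies 0.885, small moths 0.444, mosquitoes 0.334, midges 0.227. Add prey in this order while the next type's profitability exceeds the intake rate on those already taken.
Rate on top 1: 0.7598. small moths: 0.444 < 0.7598 → exclude; stop.
Optimal diet: mayflies — 1 of 4 types.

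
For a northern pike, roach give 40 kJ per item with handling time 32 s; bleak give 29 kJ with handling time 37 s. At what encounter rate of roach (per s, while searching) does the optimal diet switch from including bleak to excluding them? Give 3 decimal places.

Drop bleak once their profitability E₂/h₂ falls below the rate achievable on roach alone: E₂/h₂ = λE₁/(1 + λh₁).
Solve for λ: λE₁h₂ = E₂(1 + λh₁) → λ(E₁h₂ − E₂h₁) = E₂ → λ = E₂/(E₁h₂ − E₂h₁).
λ = 29/(40×37 − 29×32) = 29/552 = 0.05254 per s.

0.053 per s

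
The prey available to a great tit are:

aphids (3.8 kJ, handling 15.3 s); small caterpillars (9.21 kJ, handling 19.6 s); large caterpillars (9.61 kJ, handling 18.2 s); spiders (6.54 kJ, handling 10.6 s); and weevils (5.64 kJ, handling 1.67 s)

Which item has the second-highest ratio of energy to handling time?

In descending order of E/h:
weevils: 5.64/1.67 = 3.38 kJ/s
spiders: 6.54/10.6 = 0.617 kJ/s
large caterpillars: 9.61/18.2 = 0.528 kJ/s
small caterpillars: 9.21/19.6 = 0.47 kJ/s
aphids: 3.8/15.3 = 0.248 kJ/s

spiders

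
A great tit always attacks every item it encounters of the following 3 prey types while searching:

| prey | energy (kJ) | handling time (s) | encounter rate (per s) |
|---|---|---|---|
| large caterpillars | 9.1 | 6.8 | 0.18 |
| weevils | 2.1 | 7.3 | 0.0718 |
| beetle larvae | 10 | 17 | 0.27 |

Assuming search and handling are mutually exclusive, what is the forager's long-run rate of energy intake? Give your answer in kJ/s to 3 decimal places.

Energy encountered per unit search time: 0.18×9.1 + 0.0718×2.1 + 0.27×10 = 4.489 kJ/s.
Handling time per unit search time: 0.18×6.8 + 0.0718×7.3 + 0.27×17 = 6.338.
Rate = 4.489/(1 + 6.338) = 0.6117 kJ/s.

0.612 kJ/s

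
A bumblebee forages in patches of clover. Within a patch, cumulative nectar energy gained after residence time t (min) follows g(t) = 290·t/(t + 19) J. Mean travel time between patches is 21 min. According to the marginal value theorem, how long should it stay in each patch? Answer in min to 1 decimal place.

Maximise g(t)/(T+t): set derivative to zero → g'(t)(T+t) = g(t).
g'(t) = 290·19/(t + 19)². Setting 290·19/(t+19)² = 290t/[(t+19)(21+t)] gives 19(21+t) = t(t+19), so t² = 19×21 = 399.
t* = √399 = 19.97 min.

20.0 min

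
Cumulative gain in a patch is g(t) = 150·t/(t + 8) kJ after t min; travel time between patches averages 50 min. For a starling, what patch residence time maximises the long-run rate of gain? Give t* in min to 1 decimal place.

Optimal t* satisfies g'(t*) = g(t*)/(T + t*).
g'(t) = 150·8/(t + 8)². Setting 150·8/(t+8)² = 150t/[(t+8)(50+t)] gives 8(50+t) = t(t+8), so t² = 8×50 = 400.
t* = √400 = 20 min.

20.0 min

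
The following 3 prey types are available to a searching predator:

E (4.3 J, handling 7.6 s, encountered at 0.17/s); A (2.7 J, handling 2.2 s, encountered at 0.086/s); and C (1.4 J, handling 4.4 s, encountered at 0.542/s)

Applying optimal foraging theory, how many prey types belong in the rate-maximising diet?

2

Profitabilities (E/h, J/s): A 1.23, E 0.566, C 0.318. Add prey in this order while the next type's profitability exceeds the intake rate on those already taken.
Rate on top 1: 0.1953. E: 0.566 > 0.1953 → include.
Rate on top 2: 0.3882. C: 0.318 < 0.3882 → exclude; stop.
Optimal diet: A, E — 2 of 3 types.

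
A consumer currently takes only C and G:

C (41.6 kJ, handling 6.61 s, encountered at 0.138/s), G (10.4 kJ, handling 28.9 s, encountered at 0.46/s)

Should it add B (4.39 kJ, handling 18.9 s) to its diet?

No

Current rate: (0.138×41.6 + 0.46×10.4)/(1 + 0.138×6.61 + 0.46×28.9) = 0.6921 kJ/s.
Profitability of B: 4.39/18.9 = 0.2323 kJ/s.
Since 0.2323 < R, time spent handling B is better spent searching.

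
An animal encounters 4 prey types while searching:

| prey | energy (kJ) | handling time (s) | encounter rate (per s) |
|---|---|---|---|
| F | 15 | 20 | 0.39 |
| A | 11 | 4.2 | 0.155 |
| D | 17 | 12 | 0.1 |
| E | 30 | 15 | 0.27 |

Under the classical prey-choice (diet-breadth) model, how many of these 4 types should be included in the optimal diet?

Rank by E/h (kJ/s): A 2.62, E 2, D 1.42, F 0.75. Include each in turn until the next type's E/h falls below the running intake rate.
Rate on top 1: 1.033. E: 2 > 1.033 → include.
Rate on top 2: 1.72. D: 1.42 < 1.72 → exclude; stop.
Optimal diet: A, E — 2 of 4 types.

2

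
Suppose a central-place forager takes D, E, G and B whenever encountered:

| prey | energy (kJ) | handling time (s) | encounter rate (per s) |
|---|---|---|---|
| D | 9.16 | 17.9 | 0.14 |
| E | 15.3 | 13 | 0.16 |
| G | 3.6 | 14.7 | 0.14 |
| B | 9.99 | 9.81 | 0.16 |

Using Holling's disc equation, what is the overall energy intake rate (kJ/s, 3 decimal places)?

0.633 kJ/s

R = (0.14×9.16 + 0.16×15.3 + 0.14×3.6 + 0.16×9.99) / (1 + 0.14×17.9 + 0.16×13 + 0.14×14.7 + 0.16×9.81) = 5.833/9.214 = 0.6331 kJ/s.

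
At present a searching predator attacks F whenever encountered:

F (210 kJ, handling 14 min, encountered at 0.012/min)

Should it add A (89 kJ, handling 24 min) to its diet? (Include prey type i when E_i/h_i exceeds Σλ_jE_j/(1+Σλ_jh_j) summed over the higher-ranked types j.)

Current rate: (0.012×210)/(1 + 0.012×14) = 2.158 kJ/min.
A: E/h = 89/24 = 3.708 kJ/min.
Since 3.708 > R, including A increases the long-run rate.

Yes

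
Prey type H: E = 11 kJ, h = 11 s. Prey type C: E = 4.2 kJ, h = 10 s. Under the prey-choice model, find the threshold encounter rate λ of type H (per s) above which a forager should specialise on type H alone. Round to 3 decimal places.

0.066 per s

The zero-one rule: include type C iff E₂/h₂ > λE₁/(1+λh₁). Equality gives the switch point.
λE₁h₂ = E₂ + λE₂h₁ ⇒ λ = E₂/(E₁h₂ − E₂h₁) = 4.2/(110 − 46.2) = 0.06583 per s.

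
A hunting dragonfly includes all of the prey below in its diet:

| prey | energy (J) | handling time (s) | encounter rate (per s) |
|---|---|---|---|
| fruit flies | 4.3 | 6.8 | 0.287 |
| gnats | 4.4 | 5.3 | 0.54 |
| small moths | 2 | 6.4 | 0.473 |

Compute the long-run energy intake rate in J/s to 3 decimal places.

0.515 J/s

Energy encountered per unit search time: 0.287×4.3 + 0.54×4.4 + 0.473×2 = 4.556 J/s.
Handling time per unit search time: 0.287×6.8 + 0.54×5.3 + 0.473×6.4 = 7.841.
Rate = 4.556/(1 + 7.841) = 0.5153 J/s.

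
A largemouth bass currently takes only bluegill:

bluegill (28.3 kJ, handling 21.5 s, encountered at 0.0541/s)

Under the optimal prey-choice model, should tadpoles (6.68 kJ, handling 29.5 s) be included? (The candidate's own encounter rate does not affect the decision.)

No

Intake rate on the current diet: R = (0.0541×28.3) / (1 + 0.0541×21.5) = 1.531/2.163 = 0.7078 kJ/s.
tadpoles: E/h = 6.68/29.5 = 0.2264 kJ/s.
Since 0.2264 < R, time spent handling tadpoles is better spent searching.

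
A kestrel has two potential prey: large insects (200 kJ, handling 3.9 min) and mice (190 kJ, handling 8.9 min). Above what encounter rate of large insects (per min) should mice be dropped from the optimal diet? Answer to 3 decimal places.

Drop mice once their profitability E₂/h₂ falls below the rate achievable on large insects alone: E₂/h₂ = λE₁/(1 + λh₁).
Solve for λ: λE₁h₂ = E₂(1 + λh₁) → λ(E₁h₂ − E₂h₁) = E₂ → λ = E₂/(E₁h₂ − E₂h₁).
λ = 190/(200×8.9 − 190×3.9) = 190/1039 = 0.1829 per min.

0.183 per min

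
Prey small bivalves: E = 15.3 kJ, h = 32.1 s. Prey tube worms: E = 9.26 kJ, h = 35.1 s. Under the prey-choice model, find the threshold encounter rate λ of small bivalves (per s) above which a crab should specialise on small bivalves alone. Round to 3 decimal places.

0.039 per s

Drop tube worms once their profitability E₂/h₂ falls below the rate achievable on small bivalves alone: E₂/h₂ = λE₁/(1 + λh₁).
Solve for λ: λE₁h₂ = E₂(1 + λh₁) → λ(E₁h₂ − E₂h₁) = E₂ → λ = E₂/(E₁h₂ − E₂h₁).
λ = 9.26/(15.3×35.1 − 9.26×32.1) = 9.26/239.8 = 0.03862 per s.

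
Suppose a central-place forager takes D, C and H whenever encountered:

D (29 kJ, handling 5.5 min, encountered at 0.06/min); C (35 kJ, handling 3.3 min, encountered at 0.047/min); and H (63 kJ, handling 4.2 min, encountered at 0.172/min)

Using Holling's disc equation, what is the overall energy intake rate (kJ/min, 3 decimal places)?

6.442 kJ/min

R = (0.06×29 + 0.047×35 + 0.172×63) / (1 + 0.06×5.5 + 0.047×3.3 + 0.172×4.2) = 14.22/2.207 = 6.442 kJ/min.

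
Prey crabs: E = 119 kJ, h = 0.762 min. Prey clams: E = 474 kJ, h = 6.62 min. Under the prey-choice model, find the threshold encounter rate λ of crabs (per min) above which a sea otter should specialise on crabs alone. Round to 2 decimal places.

1.11 per min

Drop clams once their profitability E₂/h₂ falls below the rate achievable on crabs alone: E₂/h₂ = λE₁/(1 + λh₁).
Solve for λ: λE₁h₂ = E₂(1 + λh₁) → λ(E₁h₂ − E₂h₁) = E₂ → λ = E₂/(E₁h₂ − E₂h₁).
λ = 474/(119×6.62 − 474×0.762) = 474/426.6 = 1.111 per min.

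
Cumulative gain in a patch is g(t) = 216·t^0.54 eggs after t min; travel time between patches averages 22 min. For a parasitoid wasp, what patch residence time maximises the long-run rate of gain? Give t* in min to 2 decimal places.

25.83 min

By the marginal value theorem, leave when the instantaneous gain rate g'(t) equals the habitat-wide average g(t)/(T + t).
g'(t) = 0.54·216·t^-0.46. Setting 0.54·216·t^-0.46 = 216·t^0.54/(22+t) gives 0.54(22+t) = t, so 0.46·t = 0.54×22.
t* = 0.54×22/0.46 = 25.83 min.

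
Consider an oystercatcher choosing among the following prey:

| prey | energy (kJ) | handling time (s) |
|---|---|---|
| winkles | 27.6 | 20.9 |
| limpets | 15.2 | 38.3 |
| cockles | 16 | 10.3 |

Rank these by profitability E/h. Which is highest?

cockles

In descending order of E/h:
cockles: 16/10.3 = 1.55 kJ/s
winkles: 27.6/20.9 = 1.32 kJ/s
limpets: 15.2/38.3 = 0.397 kJ/s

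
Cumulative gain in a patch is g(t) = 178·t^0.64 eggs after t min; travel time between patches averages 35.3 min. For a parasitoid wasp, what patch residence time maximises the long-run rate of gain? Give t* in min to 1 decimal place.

62.8 min

Optimal t* satisfies g'(t*) = g(t*)/(T + t*).
g'(t) = 0.64·178·t^-0.36. Setting 0.64·178·t^-0.36 = 178·t^0.64/(35.3+t) gives 0.64(35.3+t) = t, so 0.36·t = 0.64×35.3.
t* = 0.64×35.3/0.36 = 62.76 min.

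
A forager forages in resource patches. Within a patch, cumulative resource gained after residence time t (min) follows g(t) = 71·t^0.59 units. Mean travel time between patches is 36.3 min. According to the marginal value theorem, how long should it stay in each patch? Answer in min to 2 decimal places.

52.24 min

Maximise g(t)/(T+t): set derivative to zero → g'(t)(T+t) = g(t).
g'(t) = 0.59·71·t^-0.41. Setting 0.59·71·t^-0.41 = 71·t^0.59/(36.3+t) gives 0.59(36.3+t) = t, so 0.41·t = 0.59×36.3.
t* = 0.59×36.3/0.41 = 52.24 min.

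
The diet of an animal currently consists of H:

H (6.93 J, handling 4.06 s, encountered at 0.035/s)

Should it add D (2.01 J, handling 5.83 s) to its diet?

Yes

On H alone, R = ΣλE/(1+Σλh) = 0.2426/1.142 = 0.2124 J/s.
D: E/h = 2.01/5.83 = 0.3448 J/s.
Since 0.3448 > R, including D increases the long-run rate.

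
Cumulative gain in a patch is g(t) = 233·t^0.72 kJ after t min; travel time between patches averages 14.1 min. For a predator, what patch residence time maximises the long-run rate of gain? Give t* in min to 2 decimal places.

By the marginal value theorem, leave when the instantaneous gain rate g'(t) equals the habitat-wide average g(t)/(T + t).
g'(t) = 0.72·233·t^-0.28. Setting 0.72·233·t^-0.28 = 233·t^0.72/(14.1+t) gives 0.72(14.1+t) = t, so 0.28·t = 0.72×14.1.
t* = 0.72×14.1/0.28 = 36.26 min.

36.26 min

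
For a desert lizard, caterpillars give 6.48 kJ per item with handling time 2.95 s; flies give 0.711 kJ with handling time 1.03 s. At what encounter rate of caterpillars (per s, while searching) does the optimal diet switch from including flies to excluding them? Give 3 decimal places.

0.155 per s

The zero-one rule: include flies iff E₂/h₂ > λE₁/(1+λh₁). Equality gives the switch point.
λE₁h₂ = E₂ + λE₂h₁ ⇒ λ = E₂/(E₁h₂ − E₂h₁) = 0.711/(6.674 − 2.097) = 0.1553 per s.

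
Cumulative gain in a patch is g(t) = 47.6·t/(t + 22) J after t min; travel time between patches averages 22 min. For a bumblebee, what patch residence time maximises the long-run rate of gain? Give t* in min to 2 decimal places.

By the marginal value theorem, leave when the instantaneous gain rate g'(t) equals the habitat-wide average g(t)/(T + t).
g'(t) = 47.6·22/(t + 22)². Setting 47.6·22/(t+22)² = 47.6t/[(t+22)(22+t)] gives 22(22+t) = t(t+22), so t² = 22×22 = 484.
t* = √484 = 22 min.

22.00 min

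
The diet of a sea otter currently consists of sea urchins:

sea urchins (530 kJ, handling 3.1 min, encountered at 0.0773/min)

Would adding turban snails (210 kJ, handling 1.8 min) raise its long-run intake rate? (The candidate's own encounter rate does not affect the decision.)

Intake rate on the current diet: R = (0.0773×530) / (1 + 0.0773×3.1) = 40.97/1.24 = 33.05 kJ/min.
turban snails: E/h = 210/1.8 = 116.7 kJ/min.
Since 116.7 > R, including turban snails increases the long-run rate.

Yes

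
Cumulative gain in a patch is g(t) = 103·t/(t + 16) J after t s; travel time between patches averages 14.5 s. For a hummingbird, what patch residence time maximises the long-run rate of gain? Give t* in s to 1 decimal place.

15.2 s

Maximise g(t)/(T+t): set derivative to zero → g'(t)(T+t) = g(t).
g'(t) = 103·16/(t + 16)². Setting 103·16/(t+16)² = 103t/[(t+16)(14.5+t)] gives 16(14.5+t) = t(t+16), so t² = 16×14.5 = 232.
t* = √232 = 15.23 s.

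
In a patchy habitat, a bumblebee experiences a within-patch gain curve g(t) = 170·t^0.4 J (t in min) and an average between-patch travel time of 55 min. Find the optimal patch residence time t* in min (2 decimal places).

Maximise g(t)/(T+t): set derivative to zero → g'(t)(T+t) = g(t).
g'(t) = 0.4·170·t^-0.6. Setting 0.4·170·t^-0.6 = 170·t^0.4/(55+t) gives 0.4(55+t) = t, so 0.60·t = 0.4×55.
t* = 0.4×55/0.60 = 36.67 min.

36.67 min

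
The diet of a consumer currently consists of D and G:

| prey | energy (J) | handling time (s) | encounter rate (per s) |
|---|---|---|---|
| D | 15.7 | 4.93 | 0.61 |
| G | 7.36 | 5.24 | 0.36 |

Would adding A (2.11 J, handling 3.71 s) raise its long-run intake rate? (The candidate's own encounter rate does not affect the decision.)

Current rate: (0.61×15.7 + 0.36×7.36)/(1 + 0.61×4.93 + 0.36×5.24) = 2.075 J/s.
Profitability of A: 2.11/3.71 = 0.5687 J/s.
0.5687 < 2.075, so adding A would lower the average — exclude it.

No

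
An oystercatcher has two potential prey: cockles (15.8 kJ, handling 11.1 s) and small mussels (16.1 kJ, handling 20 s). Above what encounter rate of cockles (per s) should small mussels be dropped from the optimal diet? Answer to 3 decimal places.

At the threshold, the rate on cockles alone equals the profitability of small mussels: λ·15.8/(1 + λ·11.1) = 16.1/20 = 0.805.
Rearranging, λ(15.8 − 0.805×11.1) = 0.805, so λ = 0.805/6.864 = 0.1173 per s.

0.117 per s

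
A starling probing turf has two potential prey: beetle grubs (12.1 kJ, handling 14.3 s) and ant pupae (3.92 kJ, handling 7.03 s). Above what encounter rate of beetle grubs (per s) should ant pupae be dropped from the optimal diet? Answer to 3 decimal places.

0.135 per s

At the threshold, the rate on beetle grubs alone equals the profitability of ant pupae: λ·12.1/(1 + λ·14.3) = 3.92/7.03 = 0.5576.
Rearranging, λ(12.1 − 0.5576×14.3) = 0.5576, so λ = 0.5576/4.126 = 0.1351 per s.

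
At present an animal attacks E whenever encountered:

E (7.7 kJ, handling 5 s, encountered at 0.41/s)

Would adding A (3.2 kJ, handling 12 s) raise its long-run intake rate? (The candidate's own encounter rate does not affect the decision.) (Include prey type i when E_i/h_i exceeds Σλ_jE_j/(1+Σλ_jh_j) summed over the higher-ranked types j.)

No

Current rate: (0.41×7.7)/(1 + 0.41×5) = 1.035 kJ/s.
Profitability of A: 3.2/12 = 0.2667 kJ/s.
Since 0.2667 < R, time spent handling A is better spent searching.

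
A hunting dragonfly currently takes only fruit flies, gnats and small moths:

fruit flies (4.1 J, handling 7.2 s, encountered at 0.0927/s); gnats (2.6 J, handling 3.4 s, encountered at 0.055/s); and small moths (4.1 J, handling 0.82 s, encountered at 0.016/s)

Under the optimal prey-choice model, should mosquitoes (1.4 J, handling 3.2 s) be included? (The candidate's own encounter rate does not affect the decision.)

On fruit flies, gnats and small moths alone, R = ΣλE/(1+Σλh) = 0.5887/1.868 = 0.3152 J/s.
Profitability of mosquitoes: 1.4/3.2 = 0.4375 J/s.
Since 0.4375 > R, including mosquitoes increases the long-run rate.

Yes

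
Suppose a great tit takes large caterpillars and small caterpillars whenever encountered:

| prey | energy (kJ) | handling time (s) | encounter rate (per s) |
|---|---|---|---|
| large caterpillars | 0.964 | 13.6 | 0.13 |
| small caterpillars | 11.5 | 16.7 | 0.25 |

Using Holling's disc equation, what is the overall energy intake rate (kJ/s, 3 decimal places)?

Energy encountered per unit search time: 0.13×0.964 + 0.25×11.5 = 3 kJ/s.
Handling time per unit search time: 0.13×13.6 + 0.25×16.7 = 5.943.
Rate = 3/(1 + 5.943) = 0.4321 kJ/s.

0.432 kJ/s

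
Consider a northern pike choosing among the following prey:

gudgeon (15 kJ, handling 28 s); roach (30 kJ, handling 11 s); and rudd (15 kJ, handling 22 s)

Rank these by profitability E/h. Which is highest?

Profitability E/h (kJ/s): gudgeon = 15/28 = 0.536, roach = 30/11 = 2.73, rudd = 15/22 = 0.682.
Ranked: roach > rudd > gudgeon.

roach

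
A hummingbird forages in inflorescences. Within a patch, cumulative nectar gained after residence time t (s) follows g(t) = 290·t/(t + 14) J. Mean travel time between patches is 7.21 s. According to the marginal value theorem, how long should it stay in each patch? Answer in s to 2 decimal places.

Optimal t* satisfies g'(t*) = g(t*)/(T + t*).
g'(t) = 290·14/(t + 14)². Setting 290·14/(t+14)² = 290t/[(t+14)(7.21+t)] gives 14(7.21+t) = t(t+14), so t² = 14×7.21 = 100.9.
t* = √100.9 = 10.05 s.

10.05 s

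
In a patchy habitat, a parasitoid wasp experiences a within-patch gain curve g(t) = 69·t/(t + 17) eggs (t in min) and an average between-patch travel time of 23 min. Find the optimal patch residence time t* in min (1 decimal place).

19.8 min

Maximise g(t)/(T+t): set derivative to zero → g'(t)(T+t) = g(t).
g'(t) = 69·17/(t + 17)². Setting 69·17/(t+17)² = 69t/[(t+17)(23+t)] gives 17(23+t) = t(t+17), so t² = 17×23 = 391.
t* = √391 = 19.77 min.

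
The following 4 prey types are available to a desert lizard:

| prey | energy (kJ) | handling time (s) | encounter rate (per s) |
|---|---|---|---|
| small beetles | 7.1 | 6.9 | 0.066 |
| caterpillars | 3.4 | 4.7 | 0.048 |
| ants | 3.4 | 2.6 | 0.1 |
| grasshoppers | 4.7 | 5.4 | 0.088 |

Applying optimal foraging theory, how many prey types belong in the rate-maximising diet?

4

Rank by E/h (kJ/s): ants 1.31, small beetles 1.03, grasshoppers 0.87, caterpillars 0.723. Include each in turn until the next type's E/h falls below the running intake rate.
Rate on top 1: 0.2698. small beetles: 1.03 > 0.2698 → include.
Rate on top 2: 0.4714. grasshoppers: 0.87 > 0.4714 → include.
Rate on top 3: 0.5579. caterpillars: 0.723 > 0.5579 → include.
Optimal diet: ants, small beetles, grasshoppers, caterpillars — 4 of 4 types.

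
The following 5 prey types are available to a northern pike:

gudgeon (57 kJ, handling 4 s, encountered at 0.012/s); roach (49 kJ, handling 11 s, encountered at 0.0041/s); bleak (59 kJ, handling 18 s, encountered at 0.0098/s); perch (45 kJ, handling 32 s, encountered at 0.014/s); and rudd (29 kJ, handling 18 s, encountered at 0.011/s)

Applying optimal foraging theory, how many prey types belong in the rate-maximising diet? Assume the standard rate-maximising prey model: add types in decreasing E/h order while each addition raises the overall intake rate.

5

E/h in descending order: gudgeon 14.2, roach 4.45, bleak 3.28, rudd 1.61, perch 1.41 kJ/s. The optimal diet is the largest prefix of this list for which every included type satisfies E_i/h_i > R on the types above it.
Rate on top 1: 0.6527. roach: 4.45 > 0.6527 → include.
Rate on top 2: 0.8095. bleak: 3.28 > 0.8095 → include.
Rate on top 3: 1.153. rudd: 1.61 > 1.153 → include.
Rate on top 4: 1.214. perch: 1.41 > 1.214 → include.
Optimal diet: gudgeon, roach, bleak, rudd, perch — 5 of 5 types.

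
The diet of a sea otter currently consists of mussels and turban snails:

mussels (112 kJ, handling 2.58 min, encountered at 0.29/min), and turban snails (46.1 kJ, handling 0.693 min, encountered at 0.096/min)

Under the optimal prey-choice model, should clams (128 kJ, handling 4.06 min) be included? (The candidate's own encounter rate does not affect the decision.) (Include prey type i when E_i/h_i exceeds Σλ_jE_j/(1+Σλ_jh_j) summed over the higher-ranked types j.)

Yes

On mussels and turban snails alone, R = ΣλE/(1+Σλh) = 36.91/1.815 = 20.34 kJ/min.
Profitability of clams: 128/4.06 = 31.53 kJ/min.
31.53 > 20.34, so adding clams raises the average — include it.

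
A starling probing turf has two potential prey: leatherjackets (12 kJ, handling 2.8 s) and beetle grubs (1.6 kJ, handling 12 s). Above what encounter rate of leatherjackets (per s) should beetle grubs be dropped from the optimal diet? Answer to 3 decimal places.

At the threshold, the rate on leatherjackets alone equals the profitability of beetle grubs: λ·12/(1 + λ·2.8) = 1.6/12 = 0.1333.
Rearranging, λ(12 − 0.1333×2.8) = 0.1333, so λ = 0.1333/11.63 = 0.01147 per s.

0.011 per s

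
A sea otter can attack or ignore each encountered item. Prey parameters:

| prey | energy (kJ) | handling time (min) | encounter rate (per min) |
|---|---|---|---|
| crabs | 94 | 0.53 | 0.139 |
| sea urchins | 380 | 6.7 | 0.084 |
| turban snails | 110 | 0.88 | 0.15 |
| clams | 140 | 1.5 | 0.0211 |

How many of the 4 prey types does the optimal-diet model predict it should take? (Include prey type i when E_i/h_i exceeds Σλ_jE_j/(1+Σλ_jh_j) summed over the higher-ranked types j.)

4

E/h in descending order: crabs 177, turban snails 125, clams 93.3, sea urchins 56.7 kJ/min. The optimal diet is the largest prefix of this list for which every included type satisfies E_i/h_i > R on the types above it.
Rate on top 1: 12.17. turban snails: 125 > 12.17 → include.
Rate on top 2: 24.52. clams: 93.3 > 24.52 → include.
Rate on top 3: 26.28. sea urchins: 56.7 > 26.28 → include.
Optimal diet: crabs, turban snails, clams, sea urchins — 4 of 4 types.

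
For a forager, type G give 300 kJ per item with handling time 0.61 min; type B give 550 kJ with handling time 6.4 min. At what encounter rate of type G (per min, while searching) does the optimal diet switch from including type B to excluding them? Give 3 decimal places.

0.347 per min

At the threshold, the rate on type G alone equals the profitability of type B: λ·300/(1 + λ·0.61) = 550/6.4 = 85.94.
Rearranging, λ(300 − 85.94×0.61) = 85.94, so λ = 85.94/247.6 = 0.3471 per min.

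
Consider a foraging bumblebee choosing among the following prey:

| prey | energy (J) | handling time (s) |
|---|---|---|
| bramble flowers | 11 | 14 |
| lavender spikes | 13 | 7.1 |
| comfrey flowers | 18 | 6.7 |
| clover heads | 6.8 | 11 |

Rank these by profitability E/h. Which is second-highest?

lavender spikes

Profitability E/h (J/s): bramble flowers = 11/14 = 0.786, lavender spikes = 13/7.1 = 1.83, comfrey flowers = 18/6.7 = 2.69, clover heads = 6.8/11 = 0.618.
Ranked: comfrey flowers > lavender spikes > bramble flowers > clover heads.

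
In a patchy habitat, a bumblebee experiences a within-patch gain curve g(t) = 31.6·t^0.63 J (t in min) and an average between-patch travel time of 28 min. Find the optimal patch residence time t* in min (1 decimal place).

Maximise g(t)/(T+t): set derivative to zero → g'(t)(T+t) = g(t).
g'(t) = 0.63·31.6·t^-0.37. Setting 0.63·31.6·t^-0.37 = 31.6·t^0.63/(28+t) gives 0.63(28+t) = t, so 0.37·t = 0.63×28.
t* = 0.63×28/0.37 = 47.68 min.

47.7 min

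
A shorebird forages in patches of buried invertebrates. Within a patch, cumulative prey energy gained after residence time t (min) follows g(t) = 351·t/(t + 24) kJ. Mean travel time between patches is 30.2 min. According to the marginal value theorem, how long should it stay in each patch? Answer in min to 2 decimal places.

26.92 min

Optimal t* satisfies g'(t*) = g(t*)/(T + t*).
g'(t) = 351·24/(t + 24)². Setting 351·24/(t+24)² = 351t/[(t+24)(30.2+t)] gives 24(30.2+t) = t(t+24), so t² = 24×30.2 = 724.8.
t* = √724.8 = 26.92 min.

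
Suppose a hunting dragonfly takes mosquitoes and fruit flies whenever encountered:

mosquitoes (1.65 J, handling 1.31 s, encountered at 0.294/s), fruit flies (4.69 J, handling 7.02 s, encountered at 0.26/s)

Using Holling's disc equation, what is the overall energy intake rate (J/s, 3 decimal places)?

R = Σλ_iE_i / (1 + Σλ_ih_i)
Numerator: 0.294×1.65 + 0.26×4.69 = 1.704
Denominator: 1 + 0.294×1.31 + 0.26×7.02 = 3.21
R = 1.704/3.21 = 0.5309 J/s

0.531 J/s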